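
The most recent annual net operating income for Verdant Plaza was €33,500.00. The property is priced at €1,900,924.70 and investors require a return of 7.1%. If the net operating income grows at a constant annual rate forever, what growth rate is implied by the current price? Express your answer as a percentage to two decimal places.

5.25%

P = D₀(1+g)/(r−g) ⇒ P(r−g) = D₀(1+g) ⇒ g(P+D₀) = P·r − D₀
g = (P·r − D₀)/(P + D₀) = (€1,900,924.70×0.071 − €33,500.00) / (€1,900,924.70 + €33,500.00) = 0.052453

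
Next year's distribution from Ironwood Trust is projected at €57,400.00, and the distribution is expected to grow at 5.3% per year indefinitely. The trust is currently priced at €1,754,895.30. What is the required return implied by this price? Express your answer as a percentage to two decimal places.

8.57%

P = D₁/(r − g) ⇒ r = D₁/P + g = €57,400.0000/€1,754,895.30 + 0.053 = 0.032709 + 0.053 = 0.085709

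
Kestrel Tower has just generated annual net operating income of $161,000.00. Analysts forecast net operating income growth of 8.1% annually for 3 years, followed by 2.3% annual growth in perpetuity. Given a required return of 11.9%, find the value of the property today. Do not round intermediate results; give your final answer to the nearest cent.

D_1 = 174041.00000
D_2 = 188138.32100
D_3 = 203377.52500
Terminal value at year 3: TV = D_3×(1+g_2)/(r−g_2) = 208055.20808/0.096 = 2167241.75079
P_0 = D_1/(1+r)^1 + D_2/(1+r)^2 + D_3/(1+r)^3 + TV/(1+r)^3
    = 155532.61841 + 150250.90304 + 145148.54887 + 1546739.22389 = 1997671.29421

$1997671.29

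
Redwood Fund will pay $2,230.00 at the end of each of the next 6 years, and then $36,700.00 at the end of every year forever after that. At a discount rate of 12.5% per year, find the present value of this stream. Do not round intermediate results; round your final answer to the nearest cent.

$153864.19

PV of 6-year annuity: $2,230.00 × [1 − (1+0.125)^−6] / 0.125 = 9040.05991
Perpetuity value at year 6: $36,700.00 / 0.125 = 293600.00000
PV of perpetuity: 293600.00000 / (1+0.125)^6 = 144824.12610
Total PV = 9040.05991 + 144824.12610 = 153864.18602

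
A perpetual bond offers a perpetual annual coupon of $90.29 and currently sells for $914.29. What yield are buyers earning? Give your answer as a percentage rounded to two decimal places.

P = C/r ⇒ r = C/P = $90.29/$914.29 = 0.098754

9.88%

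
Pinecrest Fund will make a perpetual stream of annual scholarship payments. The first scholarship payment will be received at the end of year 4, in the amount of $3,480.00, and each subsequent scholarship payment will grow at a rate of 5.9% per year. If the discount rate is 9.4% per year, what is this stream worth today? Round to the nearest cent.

$75938.01

Value at end of year 3: C₁ / (r − g) = $3,480.00 / (0.094 − 0.059) = $99,428.5714
Discount to today: PV = $99,428.5714 / (1 + 0.094)^3 = $99,428.5714 / 1.309339 = $75,938.01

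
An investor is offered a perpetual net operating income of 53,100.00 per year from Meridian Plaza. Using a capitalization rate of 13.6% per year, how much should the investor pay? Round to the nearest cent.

Level perpetuity: PV = C / r = 53,100.00 / 0.136 = 390,441.18

390441.18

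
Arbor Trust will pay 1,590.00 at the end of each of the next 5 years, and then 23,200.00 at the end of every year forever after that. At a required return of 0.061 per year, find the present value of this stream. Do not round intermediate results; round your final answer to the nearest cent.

PV of 5-year annuity: 1,590.00 × [1 − (1+0.061)^−5] / 0.061 = 6679.47729
Perpetuity value at year 5: 23,200.00 / 0.061 = 380327.86885
PV of perpetuity: 380327.86885 / (1+0.061)^5 = 282866.31343
Total PV = 6679.47729 + 282866.31343 = 289545.79072

289545.79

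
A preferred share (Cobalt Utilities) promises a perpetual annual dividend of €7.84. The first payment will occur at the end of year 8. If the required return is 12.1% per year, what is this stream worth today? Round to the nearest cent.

€29.13

Value at end of year 7: C / r = €7.84 / 0.121 = €64.7934
Discount to today: PV = €64.7934 / (1 + 0.121)^7 = €64.7934 / 2.224535 = €29.13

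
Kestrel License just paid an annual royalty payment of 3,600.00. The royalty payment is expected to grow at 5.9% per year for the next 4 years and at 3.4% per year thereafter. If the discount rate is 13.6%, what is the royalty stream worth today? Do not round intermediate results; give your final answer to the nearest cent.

39680.63

D_1 = 3812.40000
D_2 = 4037.33160
D_3 = 4275.53416
D_4 = 4527.79068
Terminal value at year 4: TV = D_4×(1+g_2)/(r−g_2) = 4681.73556/0.102 = 45899.36827
P_0 = D_1/(1+r)^1 + D_2/(1+r)^2 + D_3/(1+r)^3 + D_4/(1+r)^4 + TV/(1+r)^4
    = 3355.98592 + 3128.51152 + 2916.45572 + 2718.77342 + 27560.89920 = 39680.62577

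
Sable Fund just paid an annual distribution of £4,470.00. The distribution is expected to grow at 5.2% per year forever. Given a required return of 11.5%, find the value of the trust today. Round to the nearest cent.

£74641.90

D₁ = D₀ × (1 + g) = £4,470.00 × 1.052 = £4,702.4400
Growing perpetuity: P = D₁ / (r − g) = £4,702.4400 / (0.115 − 0.052) = £74,641.90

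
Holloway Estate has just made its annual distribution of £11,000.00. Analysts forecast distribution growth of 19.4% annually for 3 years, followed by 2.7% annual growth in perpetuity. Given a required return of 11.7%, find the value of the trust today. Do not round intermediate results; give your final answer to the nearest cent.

£191073.65

D_1 = 13134.00000
D_2 = 15681.99600
D_3 = 18724.30322
Terminal value at year 3: TV = D_3×(1+g_2)/(r−g_2) = 19229.85941/0.09 = 213665.10457
P_0 = D_1/(1+r)^1 + D_2/(1+r)^2 + D_3/(1+r)^3 + TV/(1+r)^3
    = 11758.28111 + 12568.83406 + 13435.26219 + 153311.26968 = 191073.64704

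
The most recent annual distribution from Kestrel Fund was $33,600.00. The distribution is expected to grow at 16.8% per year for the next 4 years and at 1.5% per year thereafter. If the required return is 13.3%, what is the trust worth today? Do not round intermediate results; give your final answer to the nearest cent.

$471523.85

D_1 = 39244.80000
D_2 = 45837.92640
D_3 = 53538.69804
D_4 = 62533.19931
Terminal value at year 4: TV = D_4×(1+g_2)/(r−g_2) = 63471.19729/0.118 = 537891.50250
P_0 = D_1/(1+r)^1 + D_2/(1+r)^2 + D_3/(1+r)^3 + D_4/(1+r)^4 + TV/(1+r)^4
    = 34637.95234 + 35707.96852 + 36811.03904 + 37948.18499 + 326418.70989 = 471523.85478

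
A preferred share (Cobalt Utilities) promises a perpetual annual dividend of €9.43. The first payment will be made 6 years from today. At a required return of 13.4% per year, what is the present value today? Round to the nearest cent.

€37.53

Value at end of year 5: C / r = €9.43 / 0.134 = €70.3731
Discount to today: PV = €70.3731 / (1 + 0.134)^5 = €70.3731 / 1.875276 = €37.53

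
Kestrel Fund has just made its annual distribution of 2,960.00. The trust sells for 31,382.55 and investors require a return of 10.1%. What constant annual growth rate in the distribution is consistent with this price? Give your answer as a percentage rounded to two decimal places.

0.61%

P = D₀(1+g)/(r−g) ⇒ P(r−g) = D₀(1+g) ⇒ g(P+D₀) = P·r − D₀
g = (P·r − D₀)/(P + D₀) = (31,382.55×0.101 − 2,960.00) / (31,382.55 + 2,960.00) = 0.006104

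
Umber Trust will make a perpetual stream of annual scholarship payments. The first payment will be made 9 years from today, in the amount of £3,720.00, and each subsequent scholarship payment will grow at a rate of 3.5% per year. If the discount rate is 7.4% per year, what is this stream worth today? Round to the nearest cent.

Value at end of year 8: C₁ / (r − g) = £3,720.00 / (0.074 − 0.035) = £95,384.6154
Discount to today: PV = £95,384.6154 / (1 + 0.074)^8 = £95,384.6154 / 1.770249 = £53,882.05

£53882.05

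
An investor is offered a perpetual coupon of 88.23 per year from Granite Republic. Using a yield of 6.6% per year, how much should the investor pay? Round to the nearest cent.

1336.82

Level perpetuity: PV = C / r = 88.23 / 0.066 = 1,336.82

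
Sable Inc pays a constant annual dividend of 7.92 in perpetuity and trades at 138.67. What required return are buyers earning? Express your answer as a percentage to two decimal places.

5.71%

P = C/r ⇒ r = C/P = 7.92/138.67 = 0.057114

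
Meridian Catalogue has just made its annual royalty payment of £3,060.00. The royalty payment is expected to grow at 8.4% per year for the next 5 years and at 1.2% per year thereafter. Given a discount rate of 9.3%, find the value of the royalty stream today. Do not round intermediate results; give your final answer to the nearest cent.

£51608.98

D_1 = 3317.04000
D_2 = 3595.67136
D_3 = 3897.70775
D_4 = 4225.11521
D_5 = 4580.02488
Terminal value at year 5: TV = D_5×(1+g_2)/(r−g_2) = 4634.98518/0.081 = 57222.03928
P_0 = D_1/(1+r)^1 + D_2/(1+r)^2 + D_3/(1+r)^3 + D_4/(1+r)^4 + D_5/(1+r)^5 + TV/(1+r)^5
    = 3034.80329 + 3009.81406 + 2985.03060 + 2960.45121 + 2936.07421 + 36682.80366 = 51608.97703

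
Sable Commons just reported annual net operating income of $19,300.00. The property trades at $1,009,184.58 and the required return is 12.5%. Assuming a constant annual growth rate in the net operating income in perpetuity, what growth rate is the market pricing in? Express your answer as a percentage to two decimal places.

10.39%

P = D₀(1+g)/(r−g) ⇒ P(r−g) = D₀(1+g) ⇒ g(P+D₀) = P·r − D₀
g = (P·r − D₀)/(P + D₀) = ($1,009,184.58×0.125 − $19,300.00) / ($1,009,184.58 + $19,300.00) = 0.103889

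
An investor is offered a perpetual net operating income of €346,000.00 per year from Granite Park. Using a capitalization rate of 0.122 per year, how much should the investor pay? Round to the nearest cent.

Level perpetuity: PV = C / r = €346,000.00 / 0.122 = €2,836,065.57

€2836065.57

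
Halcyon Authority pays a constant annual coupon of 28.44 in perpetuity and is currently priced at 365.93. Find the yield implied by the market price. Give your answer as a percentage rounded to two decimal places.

7.77%

P = C/r ⇒ r = C/P = 28.44/365.93 = 0.077720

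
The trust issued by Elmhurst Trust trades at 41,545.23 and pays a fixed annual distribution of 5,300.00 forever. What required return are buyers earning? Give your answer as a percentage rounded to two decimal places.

P = C/r ⇒ r = C/P = 5,300.00/41,545.23 = 0.127572

12.76%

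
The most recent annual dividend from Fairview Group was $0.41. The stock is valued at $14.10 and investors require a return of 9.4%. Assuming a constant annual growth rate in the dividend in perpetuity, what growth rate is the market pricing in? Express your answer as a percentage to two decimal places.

P = D₀(1+g)/(r−g) ⇒ P(r−g) = D₀(1+g) ⇒ g(P+D₀) = P·r − D₀
g = (P·r − D₀)/(P + D₀) = ($14.10×0.094 − $0.41) / ($14.10 + $0.41) = 0.063088

6.31%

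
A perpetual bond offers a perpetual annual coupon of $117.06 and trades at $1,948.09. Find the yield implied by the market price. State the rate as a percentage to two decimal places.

6.01%

P = C/r ⇒ r = C/P = $117.06/$1,948.09 = 0.060090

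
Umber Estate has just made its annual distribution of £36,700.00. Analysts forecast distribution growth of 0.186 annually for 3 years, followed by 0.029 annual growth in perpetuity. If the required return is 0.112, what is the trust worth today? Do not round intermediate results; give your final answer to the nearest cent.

£677419.56

D_1 = 43526.20000
D_2 = 51622.07320
D_3 = 61223.77882
Terminal value at year 3: TV = D_3×(1+g_2)/(r−g_2) = 62999.26840/0.083 = 759027.33013
P_0 = D_1/(1+r)^1 + D_2/(1+r)^2 + D_3/(1+r)^3 + TV/(1+r)^3
    = 39142.26619 + 41747.05728 + 44525.18879 + 552005.05141 = 677419.56367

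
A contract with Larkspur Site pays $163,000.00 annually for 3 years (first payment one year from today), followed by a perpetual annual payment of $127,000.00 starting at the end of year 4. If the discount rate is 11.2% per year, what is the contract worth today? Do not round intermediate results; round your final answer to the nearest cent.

$1221597.19

PV of 3-year annuity: $163,000.00 × [1 − (1+0.112)^−3] / 0.112 = 396944.00993
Perpetuity value at year 3: $127,000.00 / 0.112 = 1133928.57143
PV of perpetuity: 1133928.57143 / (1+0.112)^3 = 824653.17719
Total PV = 396944.00993 + 824653.17719 = 1221597.18712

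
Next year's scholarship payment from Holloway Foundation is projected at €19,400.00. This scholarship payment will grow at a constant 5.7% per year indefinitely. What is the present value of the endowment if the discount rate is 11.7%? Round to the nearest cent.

€323333.33

Growing perpetuity: P = D₁ / (r − g) = €19,400.0000 / (0.117 − 0.057) = €323,333.33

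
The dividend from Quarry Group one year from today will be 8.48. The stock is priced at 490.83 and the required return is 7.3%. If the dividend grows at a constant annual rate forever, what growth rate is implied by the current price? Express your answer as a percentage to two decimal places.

P = D₁/(r−g) ⇒ g = r − D₁/P = 0.073 − 8.48/490.83 = 0.055723

5.57%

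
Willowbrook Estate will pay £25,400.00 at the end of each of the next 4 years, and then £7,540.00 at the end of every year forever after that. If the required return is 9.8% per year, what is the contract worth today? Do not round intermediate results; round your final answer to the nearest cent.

£133798.55

PV of 4-year annuity: £25,400.00 × [1 − (1+0.098)^−4] / 0.098 = 80864.40228
Perpetuity value at year 4: £7,540.00 / 0.098 = 76938.77551
PV of perpetuity: 76938.77551 / (1+0.098)^4 = 52934.14586
Total PV = 80864.40228 + 52934.14586 = 133798.54814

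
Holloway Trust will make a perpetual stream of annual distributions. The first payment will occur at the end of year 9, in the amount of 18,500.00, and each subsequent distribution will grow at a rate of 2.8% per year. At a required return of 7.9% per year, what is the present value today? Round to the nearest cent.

Value at end of year 8: C₁ / (r − g) = 18,500.00 / (0.079 − 0.028) = 362,745.0980
Discount to today: PV = 362,745.0980 / (1 + 0.079)^8 = 362,745.0980 / 1.837264 = 197,437.66

197437.66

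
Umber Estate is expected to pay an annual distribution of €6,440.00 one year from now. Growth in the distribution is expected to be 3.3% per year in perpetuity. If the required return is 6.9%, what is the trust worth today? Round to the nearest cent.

Growing perpetuity: P = D₁ / (r − g) = €6,440.0000 / (0.069 − 0.033) = €178,888.89

€178888.89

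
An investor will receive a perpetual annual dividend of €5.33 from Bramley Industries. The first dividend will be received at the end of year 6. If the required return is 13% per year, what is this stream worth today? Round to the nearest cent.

€22.25

Value at end of year 5: C / r = €5.33 / 0.13 = €41.0000
Discount to today: PV = €41.0000 / (1 + 0.13)^5 = €41.0000 / 1.842435 = €22.25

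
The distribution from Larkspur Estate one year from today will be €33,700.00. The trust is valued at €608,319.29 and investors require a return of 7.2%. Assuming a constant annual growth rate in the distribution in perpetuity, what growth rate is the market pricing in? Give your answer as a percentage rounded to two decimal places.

P = D₁/(r−g) ⇒ g = r − D₁/P = 0.072 − €33,700.00/€608,319.29 = 0.016601

1.66%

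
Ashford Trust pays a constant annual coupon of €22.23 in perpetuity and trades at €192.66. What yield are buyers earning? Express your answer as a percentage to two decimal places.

11.54%

P = C/r ⇒ r = C/P = €22.23/€192.66 = 0.115385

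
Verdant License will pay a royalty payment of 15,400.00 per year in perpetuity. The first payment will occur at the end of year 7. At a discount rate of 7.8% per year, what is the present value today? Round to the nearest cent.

Value at end of year 6: C / r = 15,400.00 / 0.078 = 197,435.8974
Discount to today: PV = 197,435.8974 / (1 + 0.078)^6 = 197,435.8974 / 1.569324 = 125,809.53

125809.53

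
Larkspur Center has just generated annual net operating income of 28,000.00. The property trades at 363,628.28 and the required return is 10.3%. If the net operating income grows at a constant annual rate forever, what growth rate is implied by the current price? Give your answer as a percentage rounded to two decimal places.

P = D₀(1+g)/(r−g) ⇒ P(r−g) = D₀(1+g) ⇒ g(P+D₀) = P·r − D₀
g = (P·r − D₀)/(P + D₀) = (363,628.28×0.103 − 28,000.00) / (363,628.28 + 28,000.00) = 0.024140

2.41%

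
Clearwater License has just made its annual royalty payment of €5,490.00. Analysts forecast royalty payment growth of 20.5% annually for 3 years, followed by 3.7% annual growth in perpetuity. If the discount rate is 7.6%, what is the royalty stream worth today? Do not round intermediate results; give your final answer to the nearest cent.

D_1 = 6615.45000
D_2 = 7971.61725
D_3 = 9605.79879
Terminal value at year 3: TV = D_3×(1+g_2)/(r−g_2) = 9961.21334/0.039 = 255415.72670
P_0 = D_1/(1+r)^1 + D_2/(1+r)^2 + D_3/(1+r)^3 + TV/(1+r)^3
    = 6148.18773 + 6885.28459 + 7710.75086 + 205026.88835 = 225771.11154

€225771.11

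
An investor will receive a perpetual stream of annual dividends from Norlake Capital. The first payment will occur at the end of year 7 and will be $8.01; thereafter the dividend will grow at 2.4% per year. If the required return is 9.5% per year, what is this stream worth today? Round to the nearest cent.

$65.45

Value at end of year 6: C₁ / (r − g) = $8.01 / (0.095 − 0.024) = $112.8169
Discount to today: PV = $112.8169 / (1 + 0.095)^6 = $112.8169 / 1.723791 = $65.45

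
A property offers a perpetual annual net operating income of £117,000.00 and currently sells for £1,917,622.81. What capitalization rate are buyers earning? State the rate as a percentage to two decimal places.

6.10%

P = C/r ⇒ r = C/P = £117,000.00/£1,917,622.81 = 0.061013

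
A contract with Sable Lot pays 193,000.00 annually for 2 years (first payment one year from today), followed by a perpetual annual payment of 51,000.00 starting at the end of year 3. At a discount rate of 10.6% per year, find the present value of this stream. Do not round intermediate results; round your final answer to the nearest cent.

725608.20

PV of 2-year annuity: 193,000.00 × [1 − (1+0.106)^−2] / 0.106 = 332280.93352
Perpetuity value at year 2: 51,000.00 / 0.106 = 481132.07547
PV of perpetuity: 481132.07547 / (1+0.106)^2 = 393327.26920
Total PV = 332280.93352 + 393327.26920 = 725608.20273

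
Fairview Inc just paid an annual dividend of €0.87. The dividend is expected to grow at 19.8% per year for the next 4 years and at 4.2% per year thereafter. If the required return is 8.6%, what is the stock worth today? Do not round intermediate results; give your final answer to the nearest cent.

D_1 = 1.04226
D_2 = 1.24863
D_3 = 1.49586
D_4 = 1.79204
Terminal value at year 4: TV = D_4×(1+g_2)/(r−g_2) = 1.86730/0.044 = 42.43865
P_0 = D_1/(1+r)^1 + D_2/(1+r)^2 + D_3/(1+r)^3 + D_4/(1+r)^4 + TV/(1+r)^4
    = 0.95972 + 1.05870 + 1.16789 + 1.28833 + 30.51000 = 34.98464

€34.98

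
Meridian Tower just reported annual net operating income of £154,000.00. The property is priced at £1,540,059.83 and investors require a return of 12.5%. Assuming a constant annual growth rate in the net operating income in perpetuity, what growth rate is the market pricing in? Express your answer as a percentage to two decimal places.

P = D₀(1+g)/(r−g) ⇒ P(r−g) = D₀(1+g) ⇒ g(P+D₀) = P·r − D₀
g = (P·r − D₀)/(P + D₀) = (£1,540,059.83×0.125 − £154,000.00) / (£1,540,059.83 + £154,000.00) = 0.022731

2.27%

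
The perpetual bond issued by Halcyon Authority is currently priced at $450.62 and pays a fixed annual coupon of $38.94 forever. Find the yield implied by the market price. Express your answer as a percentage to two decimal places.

P = C/r ⇒ r = C/P = $38.94/$450.62 = 0.086414

8.64%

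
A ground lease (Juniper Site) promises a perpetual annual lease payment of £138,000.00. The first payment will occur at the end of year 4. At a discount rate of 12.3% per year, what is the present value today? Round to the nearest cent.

£792199.76

Value at end of year 3: C / r = £138,000.00 / 0.123 = £1,121,951.2195
Discount to today: PV = £1,121,951.2195 / (1 + 0.123)^3 = £1,121,951.2195 / 1.416248 = £792,199.76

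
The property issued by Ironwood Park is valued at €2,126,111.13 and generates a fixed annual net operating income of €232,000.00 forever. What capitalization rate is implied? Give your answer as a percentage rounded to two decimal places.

10.91%

P = C/r ⇒ r = C/P = €232,000.00/€2,126,111.13 = 0.109119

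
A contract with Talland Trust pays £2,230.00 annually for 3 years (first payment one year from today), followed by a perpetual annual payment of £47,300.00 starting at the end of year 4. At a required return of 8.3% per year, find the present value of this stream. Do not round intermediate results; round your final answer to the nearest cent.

£454355.63

PV of 3-year annuity: £2,230.00 × [1 − (1+0.083)^−3] / 0.083 = 5715.95872
Perpetuity value at year 3: £47,300.00 / 0.083 = 569879.51807
PV of perpetuity: 569879.51807 / (1+0.083)^3 = 448639.67618
Total PV = 5715.95872 + 448639.67618 = 454355.63490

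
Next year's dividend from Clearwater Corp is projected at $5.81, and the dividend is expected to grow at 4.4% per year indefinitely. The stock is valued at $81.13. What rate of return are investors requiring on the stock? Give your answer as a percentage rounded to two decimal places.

11.56%

P = D₁/(r − g) ⇒ r = D₁/P + g = $5.8100/$81.13 + 0.044 = 0.071613 + 0.044 = 0.115613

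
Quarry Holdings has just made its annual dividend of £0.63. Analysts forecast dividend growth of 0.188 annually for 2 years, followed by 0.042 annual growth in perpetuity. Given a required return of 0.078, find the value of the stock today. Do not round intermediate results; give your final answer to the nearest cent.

D_1 = 0.74844
D_2 = 0.88915
Terminal value at year 2: TV = D_2×(1+g_2)/(r−g_2) = 0.92649/0.036 = 25.73586
P_0 = D_1/(1+r)^1 + D_2/(1+r)^2 + TV/(1+r)^2
    = 0.69429 + 0.76513 + 22.14630 = 23.60571

£23.61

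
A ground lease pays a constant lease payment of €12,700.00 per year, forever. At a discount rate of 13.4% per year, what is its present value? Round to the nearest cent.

€94776.12

Level perpetuity: PV = C / r = €12,700.00 / 0.134 = €94,776.12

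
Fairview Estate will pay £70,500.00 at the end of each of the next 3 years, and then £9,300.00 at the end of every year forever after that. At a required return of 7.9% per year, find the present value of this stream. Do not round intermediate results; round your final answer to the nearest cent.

£275724.87

PV of 3-year annuity: £70,500.00 × [1 − (1+0.079)^−3] / 0.079 = 182013.66915
Perpetuity value at year 3: £9,300.00 / 0.079 = 117721.51899
PV of perpetuity: 117721.51899 / (1+0.079)^3 = 93711.20518
Total PV = 182013.66915 + 93711.20518 = 275724.87433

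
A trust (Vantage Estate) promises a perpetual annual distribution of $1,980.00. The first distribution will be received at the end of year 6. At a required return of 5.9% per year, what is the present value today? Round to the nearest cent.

Value at end of year 5: C / r = $1,980.00 / 0.059 = $33,559.3220
Discount to today: PV = $33,559.3220 / (1 + 0.059)^5 = $33,559.3220 / 1.331925 = $25,196.10

$25196.10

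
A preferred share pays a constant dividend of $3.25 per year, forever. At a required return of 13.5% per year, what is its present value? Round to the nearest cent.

$24.07

Level perpetuity: PV = C / r = $3.25 / 0.135 = $24.07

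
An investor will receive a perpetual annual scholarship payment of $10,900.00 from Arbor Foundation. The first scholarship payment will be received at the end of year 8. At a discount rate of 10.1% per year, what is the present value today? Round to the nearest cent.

Value at end of year 7: C / r = $10,900.00 / 0.101 = $107,920.7921
Discount to today: PV = $107,920.7921 / (1 + 0.101)^7 = $107,920.7921 / 1.961152 = $55,029.29

$55029.29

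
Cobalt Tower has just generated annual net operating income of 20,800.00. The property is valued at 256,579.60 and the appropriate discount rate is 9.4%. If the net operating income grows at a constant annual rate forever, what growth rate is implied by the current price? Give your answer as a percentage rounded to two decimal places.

1.20%

P = D₀(1+g)/(r−g) ⇒ P(r−g) = D₀(1+g) ⇒ g(P+D₀) = P·r − D₀
g = (P·r − D₀)/(P + D₀) = (256,579.60×0.094 − 20,800.00) / (256,579.60 + 20,800.00) = 0.011964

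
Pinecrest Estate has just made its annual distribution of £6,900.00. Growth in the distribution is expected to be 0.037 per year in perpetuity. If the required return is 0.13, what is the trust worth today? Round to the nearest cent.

D₁ = D₀ × (1 + g) = £6,900.00 × 1.037 = £7,155.3000
Growing perpetuity: P = D₁ / (r − g) = £7,155.3000 / (0.13 − 0.037) = £76,938.71

£76938.71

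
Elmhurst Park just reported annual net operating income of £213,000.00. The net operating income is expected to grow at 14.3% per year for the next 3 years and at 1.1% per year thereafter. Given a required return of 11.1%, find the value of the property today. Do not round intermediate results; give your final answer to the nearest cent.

D_1 = 243459.00000
D_2 = 278273.63700
D_3 = 318066.76709
Terminal value at year 3: TV = D_3×(1+g_2)/(r−g_2) = 321565.50153/0.1 = 3215655.01529
P_0 = D_1/(1+r)^1 + D_2/(1+r)^2 + D_3/(1+r)^3 + TV/(1+r)^3
    = 219135.01350 + 225446.73306 + 231940.24833 + 2344915.91057 = 3021437.90546

£3021437.91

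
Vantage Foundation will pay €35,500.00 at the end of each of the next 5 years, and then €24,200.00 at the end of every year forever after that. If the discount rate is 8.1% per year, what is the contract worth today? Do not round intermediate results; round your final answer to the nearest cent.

€343764.39

PV of 5-year annuity: €35,500.00 × [1 − (1+0.081)^−5] / 0.081 = 141368.41451
Perpetuity value at year 5: €24,200.00 / 0.081 = 298765.43210
PV of perpetuity: 298765.43210 / (1+0.081)^5 = 202395.97770
Total PV = 141368.41451 + 202395.97770 = 343764.39221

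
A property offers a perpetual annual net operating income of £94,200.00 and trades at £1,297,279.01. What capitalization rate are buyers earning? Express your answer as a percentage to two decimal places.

7.26%

P = C/r ⇒ r = C/P = £94,200.00/£1,297,279.01 = 0.072614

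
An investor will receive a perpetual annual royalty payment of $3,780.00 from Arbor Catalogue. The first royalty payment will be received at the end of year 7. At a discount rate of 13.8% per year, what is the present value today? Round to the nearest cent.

Value at end of year 6: C / r = $3,780.00 / 0.138 = $27,391.3043
Discount to today: PV = $27,391.3043 / (1 + 0.138)^6 = $27,391.3043 / 2.171969 = $12,611.28

$12611.28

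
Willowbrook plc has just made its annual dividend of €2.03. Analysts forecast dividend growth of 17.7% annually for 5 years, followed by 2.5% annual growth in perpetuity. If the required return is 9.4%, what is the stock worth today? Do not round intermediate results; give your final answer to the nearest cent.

€56.18

D_1 = 2.38931
D_2 = 2.81222
D_3 = 3.30998
D_4 = 3.89585
D_5 = 4.58541
Terminal value at year 5: TV = D_5×(1+g_2)/(r−g_2) = 4.70005/0.069 = 68.11663
P_0 = D_1/(1+r)^1 + D_2/(1+r)^2 + D_3/(1+r)^3 + D_4/(1+r)^4 + D_5/(1+r)^5 + TV/(1+r)^5
    = 2.18401 + 2.34971 + 2.52798 + 2.71977 + 2.92612 + 43.46769 = 56.17528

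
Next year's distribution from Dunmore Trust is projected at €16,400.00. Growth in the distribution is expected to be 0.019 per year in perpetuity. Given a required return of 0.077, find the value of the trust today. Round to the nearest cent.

€282758.62

Growing perpetuity: P = D₁ / (r − g) = €16,400.0000 / (0.077 − 0.019) = €282,758.62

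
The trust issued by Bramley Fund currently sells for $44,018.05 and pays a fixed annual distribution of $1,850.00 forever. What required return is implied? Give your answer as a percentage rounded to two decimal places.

P = C/r ⇒ r = C/P = $1,850.00/$44,018.05 = 0.042028

4.20%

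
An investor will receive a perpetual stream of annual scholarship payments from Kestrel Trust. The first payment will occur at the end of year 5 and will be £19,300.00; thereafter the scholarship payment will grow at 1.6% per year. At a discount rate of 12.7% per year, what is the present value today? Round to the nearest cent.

Value at end of year 4: C₁ / (r − g) = £19,300.00 / (0.127 − 0.016) = £173,873.8739
Discount to today: PV = £173,873.8739 / (1 + 0.127)^4 = £173,873.8739 / 1.613228 = £107,780.12

£107780.12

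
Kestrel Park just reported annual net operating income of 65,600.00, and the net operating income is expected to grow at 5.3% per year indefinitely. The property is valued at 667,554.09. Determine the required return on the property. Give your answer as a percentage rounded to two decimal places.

D₁ = 65,600.00 × 1.053 = 69,076.8000
P = D₁/(r − g) ⇒ r = D₁/P + g = 69,076.8000/667,554.09 + 0.053 = 0.103477 + 0.053 = 0.156477

15.65%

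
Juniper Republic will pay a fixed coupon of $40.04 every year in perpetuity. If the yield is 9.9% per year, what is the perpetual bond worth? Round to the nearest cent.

$404.44

Level perpetuity: PV = C / r = $40.04 / 0.099 = $404.44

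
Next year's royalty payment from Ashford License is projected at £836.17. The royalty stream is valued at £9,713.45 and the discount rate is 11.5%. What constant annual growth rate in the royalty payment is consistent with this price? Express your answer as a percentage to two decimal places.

2.89%

P = D₁/(r−g) ⇒ g = r − D₁/P = 0.115 − £836.17/£9,713.45 = 0.028916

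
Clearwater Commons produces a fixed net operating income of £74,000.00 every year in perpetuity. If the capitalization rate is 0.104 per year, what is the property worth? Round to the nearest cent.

Level perpetuity: PV = C / r = £74,000.00 / 0.104 = £711,538.46

£711538.46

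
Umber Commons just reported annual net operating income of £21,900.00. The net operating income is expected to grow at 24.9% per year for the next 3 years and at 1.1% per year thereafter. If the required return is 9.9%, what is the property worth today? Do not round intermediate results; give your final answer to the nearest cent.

D_1 = 27353.10000
D_2 = 34164.02190
D_3 = 42670.86335
Terminal value at year 3: TV = D_3×(1+g_2)/(r−g_2) = 43140.24285/0.088 = 490230.03239
P_0 = D_1/(1+r)^1 + D_2/(1+r)^2 + D_3/(1+r)^3 + TV/(1+r)^3
    = 24889.08098 + 28286.13480 + 32146.84474 + 369323.40944 = 454645.46996

£454645.47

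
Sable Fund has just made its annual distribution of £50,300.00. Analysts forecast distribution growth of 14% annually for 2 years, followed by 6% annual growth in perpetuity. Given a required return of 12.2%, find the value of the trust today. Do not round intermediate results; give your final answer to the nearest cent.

D_1 = 57342.00000
D_2 = 65369.88000
Terminal value at year 2: TV = D_2×(1+g_2)/(r−g_2) = 69292.07280/0.062 = 1117614.07742
P_0 = D_1/(1+r)^1 + D_2/(1+r)^2 + TV/(1+r)^2
    = 51106.95187 + 51926.84950 + 887781.62040 = 990815.42177

£990815.42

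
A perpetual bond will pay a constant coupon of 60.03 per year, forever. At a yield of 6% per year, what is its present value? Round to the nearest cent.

1000.50

Level perpetuity: PV = C / r = 60.03 / 0.06 = 1,000.50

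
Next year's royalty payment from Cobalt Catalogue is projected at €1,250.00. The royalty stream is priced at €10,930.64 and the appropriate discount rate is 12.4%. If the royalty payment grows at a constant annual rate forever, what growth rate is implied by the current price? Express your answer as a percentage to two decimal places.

0.96%

P = D₁/(r−g) ⇒ g = r − D₁/P = 0.124 − €1,250.00/€10,930.64 = 0.009643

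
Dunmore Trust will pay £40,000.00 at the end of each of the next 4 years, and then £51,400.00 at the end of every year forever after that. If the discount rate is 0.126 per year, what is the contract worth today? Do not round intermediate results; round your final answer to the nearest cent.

£373743.77

PV of 4-year annuity: £40,000.00 × [1 − (1+0.126)^−4] / 0.126 = 119974.51267
Perpetuity value at year 4: £51,400.00 / 0.126 = 407936.50794
PV of perpetuity: 407936.50794 / (1+0.126)^4 = 253769.25915
Total PV = 119974.51267 + 253769.25915 = 373743.77183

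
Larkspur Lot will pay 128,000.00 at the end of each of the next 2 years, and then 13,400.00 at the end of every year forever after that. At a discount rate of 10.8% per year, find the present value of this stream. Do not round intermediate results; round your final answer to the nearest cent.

PV of 2-year annuity: 128,000.00 × [1 − (1+0.108)^−2] / 0.108 = 219786.52139
Perpetuity value at year 2: 13,400.00 / 0.108 = 124074.07407
PV of perpetuity: 124074.07407 / (1+0.108)^2 = 101065.17262
Total PV = 219786.52139 + 101065.17262 = 320851.69401

320851.69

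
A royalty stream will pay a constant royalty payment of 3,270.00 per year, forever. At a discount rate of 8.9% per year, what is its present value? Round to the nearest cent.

36741.57

Level perpetuity: PV = C / r = 3,270.00 / 0.089 = 36,741.57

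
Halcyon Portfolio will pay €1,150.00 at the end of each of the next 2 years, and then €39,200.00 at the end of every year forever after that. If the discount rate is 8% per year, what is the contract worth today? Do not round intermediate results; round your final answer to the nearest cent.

PV of 2-year annuity: €1,150.00 × [1 − (1+0.08)^−2] / 0.08 = 2050.75446
Perpetuity value at year 2: €39,200.00 / 0.08 = 490000.00000
PV of perpetuity: 490000.00000 / (1+0.08)^2 = 420096.02195
Total PV = 2050.75446 + 420096.02195 = 422146.77641

€422146.78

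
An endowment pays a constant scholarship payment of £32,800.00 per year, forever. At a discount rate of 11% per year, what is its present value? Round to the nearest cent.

Level perpetuity: PV = C / r = £32,800.00 / 0.11 = £298,181.82

£298181.82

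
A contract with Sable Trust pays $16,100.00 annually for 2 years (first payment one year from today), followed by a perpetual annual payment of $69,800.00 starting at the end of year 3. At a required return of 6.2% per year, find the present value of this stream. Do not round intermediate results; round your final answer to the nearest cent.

$1027628.51

PV of 2-year annuity: $16,100.00 × [1 − (1+0.062)^−2] / 0.062 = 29435.09918
Perpetuity value at year 2: $69,800.00 / 0.062 = 1125806.45161
PV of perpetuity: 1125806.45161 / (1+0.062)^2 = 998193.41293
Total PV = 29435.09918 + 998193.41293 = 1027628.51211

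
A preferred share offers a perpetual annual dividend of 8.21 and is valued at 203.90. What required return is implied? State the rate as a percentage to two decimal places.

P = C/r ⇒ r = C/P = 8.21/203.90 = 0.040265

4.03%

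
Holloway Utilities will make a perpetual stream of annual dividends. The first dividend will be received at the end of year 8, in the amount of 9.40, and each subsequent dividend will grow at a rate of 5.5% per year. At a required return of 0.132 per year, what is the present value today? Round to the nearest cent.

Value at end of year 7: C₁ / (r − g) = 9.40 / (0.132 − 0.055) = 122.0779
Discount to today: PV = 122.0779 / (1 + 0.132)^7 = 122.0779 / 2.381908 = 51.25

51.25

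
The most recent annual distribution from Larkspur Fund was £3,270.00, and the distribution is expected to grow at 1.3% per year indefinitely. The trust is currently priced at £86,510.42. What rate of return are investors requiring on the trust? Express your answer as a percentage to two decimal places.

D₁ = £3,270.00 × 1.013 = £3,312.5100
P = D₁/(r − g) ⇒ r = D₁/P + g = £3,312.5100/£86,510.42 + 0.013 = 0.038290 + 0.013 = 0.051290

5.13%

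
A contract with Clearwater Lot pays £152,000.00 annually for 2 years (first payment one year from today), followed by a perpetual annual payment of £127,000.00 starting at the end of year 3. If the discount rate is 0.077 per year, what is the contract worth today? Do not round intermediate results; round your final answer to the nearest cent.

£1694116.32

PV of 2-year annuity: £152,000.00 × [1 − (1+0.077)^−2] / 0.077 = 272175.27969
Perpetuity value at year 2: £127,000.00 / 0.077 = 1649350.64935
PV of perpetuity: 1649350.64935 / (1+0.077)^2 = 1421941.04066
Total PV = 272175.27969 + 1421941.04066 = 1694116.32035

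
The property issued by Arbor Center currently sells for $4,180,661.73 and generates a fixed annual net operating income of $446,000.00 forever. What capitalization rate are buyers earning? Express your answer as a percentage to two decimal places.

P = C/r ⇒ r = C/P = $446,000.00/$4,180,661.73 = 0.106682

10.67%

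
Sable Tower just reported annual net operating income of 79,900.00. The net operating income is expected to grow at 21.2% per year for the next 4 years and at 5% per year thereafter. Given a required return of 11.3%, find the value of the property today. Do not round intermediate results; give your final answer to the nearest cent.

2269793.03

D_1 = 96838.80000
D_2 = 117368.62560
D_3 = 142250.77423
D_4 = 172407.93836
Terminal value at year 4: TV = D_4×(1+g_2)/(r−g_2) = 181028.33528/0.063 = 2873465.63939
P_0 = D_1/(1+r)^1 + D_2/(1+r)^2 + D_3/(1+r)^3 + D_4/(1+r)^4 + TV/(1+r)^4
    = 87007.00809 + 94746.17592 + 103173.73335 + 112350.91179 + 1872515.19644 = 2269793.02558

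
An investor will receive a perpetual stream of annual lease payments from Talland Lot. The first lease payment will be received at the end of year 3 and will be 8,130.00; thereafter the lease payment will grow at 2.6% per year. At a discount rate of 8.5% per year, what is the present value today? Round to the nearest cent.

117052.06

Value at end of year 2: C₁ / (r − g) = 8,130.00 / (0.085 − 0.026) = 137,796.6102
Discount to today: PV = 137,796.6102 / (1 + 0.085)^2 = 137,796.6102 / 1.177225 = 117,052.06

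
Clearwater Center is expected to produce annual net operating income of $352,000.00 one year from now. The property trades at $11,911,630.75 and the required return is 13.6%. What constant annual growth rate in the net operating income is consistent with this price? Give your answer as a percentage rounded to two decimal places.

10.64%

P = D₁/(r−g) ⇒ g = r − D₁/P = 0.136 − $352,000.00/$11,911,630.75 = 0.106449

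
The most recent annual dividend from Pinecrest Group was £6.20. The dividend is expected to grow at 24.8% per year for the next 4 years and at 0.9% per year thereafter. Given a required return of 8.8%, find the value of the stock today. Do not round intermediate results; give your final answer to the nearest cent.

£172.45

D_1 = 7.73760
D_2 = 9.65652
D_3 = 12.05134
D_4 = 15.04008
Terminal value at year 4: TV = D_4×(1+g_2)/(r−g_2) = 15.17544/0.079 = 192.09414
P_0 = D_1/(1+r)^1 + D_2/(1+r)^2 + D_3/(1+r)^3 + D_4/(1+r)^4 + TV/(1+r)^4
    = 7.11176 + 8.15761 + 9.35726 + 10.73333 + 137.08771 = 172.44768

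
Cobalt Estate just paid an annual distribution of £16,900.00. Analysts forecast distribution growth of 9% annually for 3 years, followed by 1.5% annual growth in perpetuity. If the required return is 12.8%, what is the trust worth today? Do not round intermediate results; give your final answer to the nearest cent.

D_1 = 18421.00000
D_2 = 20078.89000
D_3 = 21885.99010
Terminal value at year 3: TV = D_3×(1+g_2)/(r−g_2) = 22214.27995/0.113 = 196586.54824
P_0 = D_1/(1+r)^1 + D_2/(1+r)^2 + D_3/(1+r)^3 + TV/(1+r)^3
    = 16330.67376 + 15780.52695 + 15248.91345 + 136970.32879 = 184330.44295

£184330.44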